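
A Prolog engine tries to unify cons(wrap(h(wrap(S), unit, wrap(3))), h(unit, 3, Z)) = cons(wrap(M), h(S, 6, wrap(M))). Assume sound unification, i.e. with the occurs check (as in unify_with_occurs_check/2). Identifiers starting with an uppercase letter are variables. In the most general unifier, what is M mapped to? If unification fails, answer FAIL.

FAIL

Decompose cons/2: wrap(h(wrap(S), unit, wrap(3))) = wrap(M),  h(unit, 3, Z) = h(S, 6, wrap(M)).
Decompose wrap/1: h(wrap(S), unit, wrap(3)) = M.
Bind M := h(wrap(S), unit, wrap(3)); substituting into the remaining equation gives: h(unit, 3, Z) = h(S, 6, wrap(h(wrap(S), unit, wrap(3)))).
Decompose h/3: unit = S,  3 = 6,  Z = wrap(h(wrap(S), unit, wrap(3))).
Bind S := unit; substituting into the one remaining equation that mentions S gives: Z = wrap(h(wrap(unit), unit, wrap(3))). Substituting into the earlier binding gives M := h(wrap(unit), unit, wrap(3)).
Clash: constants 3 and 6 differ; no unifier exists.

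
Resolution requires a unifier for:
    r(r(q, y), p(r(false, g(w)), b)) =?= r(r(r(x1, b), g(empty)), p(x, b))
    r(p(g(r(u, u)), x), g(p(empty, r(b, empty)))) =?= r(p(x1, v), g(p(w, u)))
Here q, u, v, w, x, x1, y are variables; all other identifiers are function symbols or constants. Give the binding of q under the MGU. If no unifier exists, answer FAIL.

Decompose r/2: r(q, y) =?= r(r(x1, b), g(empty)),  p(r(false, g(w)), b) =?= p(x, b).
Decompose r/2: q =?= r(x1, b),  y =?= g(empty).
Bind q := r(x1, b); no other remaining equation mentions q.
Bind y := g(empty); no other remaining equation mentions y.
Decompose p/2: r(false, g(w)) =?= x,  b =?= b.
Bind x := r(false, g(w)); substituting into the one remaining equation that mentions x gives: r(p(g(r(u, u)), r(false, g(w))), g(p(empty, r(b, empty)))) =?= r(p(x1, v), g(p(w, u))).
Delete trivial equation b =?= b.
Decompose r/2: p(g(r(u, u)), r(false, g(w))) =?= p(x1, v),  g(p(empty, r(b, empty))) =?= g(p(w, u)).
Decompose p/2: g(r(u, u)) =?= x1,  r(false, g(w)) =?= v.
Bind x1 := g(r(u, u)); no other remaining equation mentions x1. Substituting into the earlier binding gives q := r(g(r(u, u)), b).
Bind v := r(false, g(w)); no other remaining equation mentions v.
Decompose g/1: p(empty, r(b, empty)) =?= p(w, u).
Decompose p/2: empty =?= w,  r(b, empty) =?= u.
Bind w := empty; no other remaining equation mentions w. Substituting into the earlier bindings gives x := r(false, g(empty)), v := r(false, g(empty)).
Bind u := r(b, empty). Substituting into the earlier bindings gives q := r(g(r(r(b, empty), r(b, empty))), b), x1 := g(r(r(b, empty), r(b, empty))).
MGU = { q ↦ r(g(r(r(b, empty), r(b, empty))), b), y ↦ g(empty), x ↦ r(false, g(empty)), x1 ↦ g(r(r(b, empty), r(b, empty))), v ↦ r(false, g(empty)), w ↦ empty, u ↦ r(b, empty) }, so q ↦ r(g(r(r(b, empty), r(b, empty))), b).

r(g(r(r(b, empty), r(b, empty))), b)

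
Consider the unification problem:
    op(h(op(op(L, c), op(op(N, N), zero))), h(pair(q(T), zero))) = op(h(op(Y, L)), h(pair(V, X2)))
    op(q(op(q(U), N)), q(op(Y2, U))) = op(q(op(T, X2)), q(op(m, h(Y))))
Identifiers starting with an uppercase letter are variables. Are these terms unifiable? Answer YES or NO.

Decompose op/2: h(op(op(L, c), op(op(N, N), zero))) = h(op(Y, L)),  h(pair(q(T), zero)) = h(pair(V, X2)).
Decompose h/1: op(op(L, c), op(op(N, N), zero)) = op(Y, L).
Decompose op/2: op(L, c) = Y,  op(op(N, N), zero) = L.
Bind Y := op(L, c); substituting into the one remaining equation that mentions Y gives: op(q(op(q(U), N)), q(op(Y2, U))) = op(q(op(T, X2)), q(op(m, h(op(L, c))))).
Bind L := op(op(N, N), zero); substituting into the one remaining equation that mentions L gives: op(q(op(q(U), N)), q(op(Y2, U))) = op(q(op(T, X2)), q(op(m, h(op(op(op(N, N), zero), c))))). Substituting into the earlier binding gives Y := op(op(op(N, N), zero), c).
Decompose h/1: pair(q(T), zero) = pair(V, X2).
Decompose pair/2: q(T) = V,  zero = X2.
Bind V := q(T); no other remaining equation mentions V.
Bind X2 := zero; substituting into the remaining equation gives: op(q(op(q(U), N)), q(op(Y2, U))) = op(q(op(T, zero)), q(op(m, h(op(op(op(N, N), zero), c))))).
Decompose op/2: q(op(q(U), N)) = q(op(T, zero)),  q(op(Y2, U)) = q(op(m, h(op(op(op(N, N), zero), c)))).
Decompose q/1: op(q(U), N) = op(T, zero).
Decompose op/2: q(U) = T,  N = zero.
Bind T := q(U); no other remaining equation mentions T. Substituting into the earlier binding gives V := q(q(U)).
Bind N := zero; substituting into the remaining equation gives: q(op(Y2, U)) = q(op(m, h(op(op(op(zero, zero), zero), c)))). Substituting into the earlier bindings gives Y := op(op(op(zero, zero), zero), c), L := op(op(zero, zero), zero).
Decompose q/1: op(Y2, U) = op(m, h(op(op(op(zero, zero), zero), c))).
Decompose op/2: Y2 = m,  U = h(op(op(op(zero, zero), zero), c)).
Bind Y2 := m; no other remaining equation mentions Y2.
Bind U := h(op(op(op(zero, zero), zero), c)). Substituting into the earlier bindings gives V := q(q(h(op(op(op(zero, zero), zero), c)))), T := q(h(op(op(op(zero, zero), zero), c))).
No equations remain and no clash or occurs-check failure arose, so a unifier exists.

YES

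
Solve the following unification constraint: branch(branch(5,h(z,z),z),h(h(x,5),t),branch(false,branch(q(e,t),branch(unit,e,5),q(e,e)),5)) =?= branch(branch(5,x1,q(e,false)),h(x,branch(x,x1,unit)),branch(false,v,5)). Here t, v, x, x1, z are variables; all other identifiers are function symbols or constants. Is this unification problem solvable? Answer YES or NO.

Decompose branch/3: branch(5,h(z,z),z) =?= branch(5,x1,q(e,false)),  h(h(x,5),t) =?= h(x,branch(x,x1,unit)),  branch(false,branch(q(e,t),branch(unit,e,5),q(e,e)),5) =?= branch(false,v,5).
Decompose branch/3: 5 =?= 5,  h(z,z) =?= x1,  z =?= q(e,false).
Delete trivial equation 5 =?= 5.
Bind x1 := h(z,z); substituting into the one remaining equation that mentions x1 gives: h(h(x,5),t) =?= h(x,branch(x,h(z,z),unit)).
Bind z := q(e,false); substituting into the one remaining equation that mentions z gives: h(h(x,5),t) =?= h(x,branch(x,h(q(e,false),q(e,false)),unit)). Substituting into the earlier binding gives x1 := h(q(e,false),q(e,false)).
Decompose h/2: h(x,5) =?= x,  t =?= branch(x,h(q(e,false),q(e,false)),unit).
Occurs check fails: x occurs in h(x,5); the equation x =?= h(x,5) has no finite solution.

NO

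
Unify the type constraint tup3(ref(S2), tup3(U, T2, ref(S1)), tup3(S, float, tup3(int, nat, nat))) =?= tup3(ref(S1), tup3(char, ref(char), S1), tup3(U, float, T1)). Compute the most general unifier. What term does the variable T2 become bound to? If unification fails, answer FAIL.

Decompose tup3/3: ref(S2) =?= ref(S1),  tup3(U, T2, ref(S1)) =?= tup3(char, ref(char), S1),  tup3(S, float, tup3(int, nat, nat)) =?= tup3(U, float, T1).
Decompose ref/1: S2 =?= S1.
Bind S2 := S1; no other remaining equation mentions S2.
Decompose tup3/3: U =?= char,  T2 =?= ref(char),  ref(S1) =?= S1.
Bind U := char; substituting into the one remaining equation that mentions U gives: tup3(S, float, tup3(int, nat, nat)) =?= tup3(char, float, T1).
Bind T2 := ref(char); no other remaining equation mentions T2.
Occurs check fails: S1 occurs in ref(S1); the equation S1 =?= ref(S1) has no finite solution.

FAIL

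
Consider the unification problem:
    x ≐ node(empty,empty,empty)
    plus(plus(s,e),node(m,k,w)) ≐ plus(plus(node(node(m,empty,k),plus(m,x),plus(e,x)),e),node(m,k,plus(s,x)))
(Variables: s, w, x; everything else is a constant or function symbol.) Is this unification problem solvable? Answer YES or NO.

YES

Bind x := node(empty,empty,empty); substituting into the remaining equation gives: plus(plus(s,e),node(m,k,w)) ≐ plus(plus(node(node(m,empty,k),plus(m,node(empty,empty,empty)),plus(e,node(empty,empty,empty))),e),node(m,k,plus(s,node(empty,empty,empty)))).
Decompose plus/2: plus(s,e) ≐ plus(node(node(m,empty,k),plus(m,node(empty,empty,empty)),plus(e,node(empty,empty,empty))),e),  node(m,k,w) ≐ node(m,k,plus(s,node(empty,empty,empty))).
Decompose plus/2: s ≐ node(node(m,empty,k),plus(m,node(empty,empty,empty)),plus(e,node(empty,empty,empty))),  e ≐ e.
Bind s := node(node(m,empty,k),plus(m,node(empty,empty,empty)),plus(e,node(empty,empty,empty))); substituting into the one remaining equation that mentions s gives: node(m,k,w) ≐ node(m,k,plus(node(node(m,empty,k),plus(m,node(empty,empty,empty)),plus(e,node(empty,empty,empty))),node(empty,empty,empty))).
Delete trivial equation e ≐ e.
Decompose node/3: m ≐ m,  k ≐ k,  w ≐ plus(node(node(m,empty,k),plus(m,node(empty,empty,empty)),plus(e,node(empty,empty,empty))),node(empty,empty,empty)).
Delete trivial equation m ≐ m.
Delete trivial equation k ≐ k.
Bind w := plus(node(node(m,empty,k),plus(m,node(empty,empty,empty)),plus(e,node(empty,empty,empty))),node(empty,empty,empty)).
No equations remain and no clash or occurs-check failure arose, so a unifier exists.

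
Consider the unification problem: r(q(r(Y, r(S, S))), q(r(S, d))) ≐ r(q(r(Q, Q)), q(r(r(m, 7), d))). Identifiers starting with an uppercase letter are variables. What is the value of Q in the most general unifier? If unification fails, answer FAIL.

r(r(m, 7), r(m, 7))

Decompose r/2: q(r(Y, r(S, S))) ≐ q(r(Q, Q)),  q(r(S, d)) ≐ q(r(r(m, 7), d)).
Decompose q/1: r(Y, r(S, S)) ≐ r(Q, Q).
Decompose r/2: Y ≐ Q,  r(S, S) ≐ Q.
Bind Y := Q; no other remaining equation mentions Y.
Bind Q := r(S, S); no other remaining equation mentions Q. Substituting into the earlier binding gives Y := r(S, S).
Decompose q/1: r(S, d) ≐ r(r(m, 7), d).
Decompose r/2: S ≐ r(m, 7),  d ≐ d.
Bind S := r(m, 7); no other remaining equation mentions S. Substituting into the earlier bindings gives Y := r(r(m, 7), r(m, 7)), Q := r(r(m, 7), r(m, 7)).
Delete trivial equation d ≐ d.
MGU = { Y ↦ r(r(m, 7), r(m, 7)), Q ↦ r(r(m, 7), r(m, 7)), S ↦ r(m, 7) }, so Q ↦ r(r(m, 7), r(m, 7)).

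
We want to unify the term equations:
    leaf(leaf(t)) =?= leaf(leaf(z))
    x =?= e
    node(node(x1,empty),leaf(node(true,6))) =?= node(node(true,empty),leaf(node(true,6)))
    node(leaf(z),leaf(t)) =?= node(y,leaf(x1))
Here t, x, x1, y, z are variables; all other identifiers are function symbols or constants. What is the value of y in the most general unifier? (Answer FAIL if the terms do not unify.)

leaf(true)

Decompose leaf/1: leaf(t) =?= leaf(z).
Decompose leaf/1: t =?= z.
Bind t := z; substituting into the one remaining equation that mentions t gives: node(leaf(z),leaf(z)) =?= node(y,leaf(x1)).
Bind x := e; no other remaining equation mentions x.
Decompose node/2: node(x1,empty) =?= node(true,empty),  leaf(node(true,6)) =?= leaf(node(true,6)).
Decompose node/2: x1 =?= true,  empty =?= empty.
Bind x1 := true; substituting into the one remaining equation that mentions x1 gives: node(leaf(z),leaf(z)) =?= node(y,leaf(true)).
Delete trivial equation empty =?= empty.
Delete trivial equation leaf(node(true,6)) =?= leaf(node(true,6)).
Decompose node/2: leaf(z) =?= y,  leaf(z) =?= leaf(true).
Bind y := leaf(z); no other remaining equation mentions y.
Decompose leaf/1: z =?= true.
Bind z := true. Substituting into the earlier bindings gives t := true, y := leaf(true).
MGU = { t -> true, x -> e, x1 -> true, y -> leaf(true), z -> true }, so y -> leaf(true).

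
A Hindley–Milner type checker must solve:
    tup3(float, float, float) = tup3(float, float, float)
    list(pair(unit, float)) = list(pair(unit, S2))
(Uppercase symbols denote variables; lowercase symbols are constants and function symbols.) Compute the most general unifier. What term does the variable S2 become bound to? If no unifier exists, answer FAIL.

Delete trivial equation tup3(float, float, float) = tup3(float, float, float).
Decompose list/1: pair(unit, float) = pair(unit, S2).
Decompose pair/2: unit = unit,  float = S2.
Delete trivial equation unit = unit.
Bind S2 := float.
MGU = { S2 ↦ float }, so S2 ↦ float.

float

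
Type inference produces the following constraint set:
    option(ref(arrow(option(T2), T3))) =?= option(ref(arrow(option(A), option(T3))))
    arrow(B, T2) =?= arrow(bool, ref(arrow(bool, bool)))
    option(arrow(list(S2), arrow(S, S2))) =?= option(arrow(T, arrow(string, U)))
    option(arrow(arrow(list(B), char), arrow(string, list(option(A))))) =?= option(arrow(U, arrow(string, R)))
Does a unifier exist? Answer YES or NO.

Decompose option/1: ref(arrow(option(T2), T3)) =?= ref(arrow(option(A), option(T3))).
Decompose ref/1: arrow(option(T2), T3) =?= arrow(option(A), option(T3)).
Decompose arrow/2: option(T2) =?= option(A),  T3 =?= option(T3).
Decompose option/1: T2 =?= A.
Bind T2 := A; substituting into the one remaining equation that mentions T2 gives: arrow(B, A) =?= arrow(bool, ref(arrow(bool, bool))).
Occurs check fails: T3 occurs in option(T3); the equation T3 =?= option(T3) has no finite solution.

NO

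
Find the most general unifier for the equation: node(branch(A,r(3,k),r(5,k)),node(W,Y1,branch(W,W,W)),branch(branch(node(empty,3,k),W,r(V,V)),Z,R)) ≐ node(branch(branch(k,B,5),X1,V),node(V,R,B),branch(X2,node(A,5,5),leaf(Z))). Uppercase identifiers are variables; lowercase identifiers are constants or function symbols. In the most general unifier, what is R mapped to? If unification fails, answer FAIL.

Decompose node/3: branch(A,r(3,k),r(5,k)) ≐ branch(branch(k,B,5),X1,V),  node(W,Y1,branch(W,W,W)) ≐ node(V,R,B),  branch(branch(node(empty,3,k),W,r(V,V)),Z,R) ≐ branch(X2,node(A,5,5),leaf(Z)).
Decompose branch/3: A ≐ branch(k,B,5),  r(3,k) ≐ X1,  r(5,k) ≐ V.
Bind A := branch(k,B,5); substituting into the one remaining equation that mentions A gives: branch(branch(node(empty,3,k),W,r(V,V)),Z,R) ≐ branch(X2,node(branch(k,B,5),5,5),leaf(Z)).
Bind X1 := r(3,k); no other remaining equation mentions X1.
Bind V := r(5,k); substituting into the remaining equations gives: node(W,Y1,branch(W,W,W)) ≐ node(r(5,k),R,B),  branch(branch(node(empty,3,k),W,r(r(5,k),r(5,k))),Z,R) ≐ branch(X2,node(branch(k,B,5),5,5),leaf(Z)).
Decompose node/3: W ≐ r(5,k),  Y1 ≐ R,  branch(W,W,W) ≐ B.
Bind W := r(5,k); substituting into the 2 remaining equations that mention W gives: branch(r(5,k),r(5,k),r(5,k)) ≐ B,  branch(branch(node(empty,3,k),r(5,k),r(r(5,k),r(5,k))),Z,R) ≐ branch(X2,node(branch(k,B,5),5,5),leaf(Z)).
Bind Y1 := R; no other remaining equation mentions Y1.
Bind B := branch(r(5,k),r(5,k),r(5,k)); substituting into the remaining equation gives: branch(branch(node(empty,3,k),r(5,k),r(r(5,k),r(5,k))),Z,R) ≐ branch(X2,node(branch(k,branch(r(5,k),r(5,k),r(5,k)),5),5,5),leaf(Z)). Substituting into the earlier binding gives A := branch(k,branch(r(5,k),r(5,k),r(5,k)),5).
Decompose branch/3: branch(node(empty,3,k),r(5,k),r(r(5,k),r(5,k))) ≐ X2,  Z ≐ node(branch(k,branch(r(5,k),r(5,k),r(5,k)),5),5,5),  R ≐ leaf(Z).
Bind X2 := branch(node(empty,3,k),r(5,k),r(r(5,k),r(5,k))); no other remaining equation mentions X2.
Bind Z := node(branch(k,branch(r(5,k),r(5,k),r(5,k)),5),5,5); substituting into the remaining equation gives: R ≐ leaf(node(branch(k,branch(r(5,k),r(5,k),r(5,k)),5),5,5)).
Bind R := leaf(node(branch(k,branch(r(5,k),r(5,k),r(5,k)),5),5,5)). Substituting into the earlier binding gives Y1 := leaf(node(branch(k,branch(r(5,k),r(5,k),r(5,k)),5),5,5)).
MGU = { A -> branch(k,branch(r(5,k),r(5,k),r(5,k)),5), X1 -> r(3,k), V -> r(5,k), W -> r(5,k), Y1 -> leaf(node(branch(k,branch(r(5,k),r(5,k),r(5,k)),5),5,5)), B -> branch(r(5,k),r(5,k),r(5,k)), X2 -> branch(node(empty,3,k),r(5,k),r(r(5,k),r(5,k))), Z -> node(branch(k,branch(r(5,k),r(5,k),r(5,k)),5),5,5), R -> leaf(node(branch(k,branch(r(5,k),r(5,k),r(5,k)),5),5,5)) }, so R -> leaf(node(branch(k,branch(r(5,k),r(5,k),r(5,k)),5),5,5)).

leaf(node(branch(k,branch(r(5,k),r(5,k),r(5,k)),5),5,5))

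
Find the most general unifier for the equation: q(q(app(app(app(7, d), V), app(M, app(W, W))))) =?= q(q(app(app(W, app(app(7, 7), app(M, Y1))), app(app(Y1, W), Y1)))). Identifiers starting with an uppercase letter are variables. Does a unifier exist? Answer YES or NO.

Decompose q/1: q(app(app(app(7, d), V), app(M, app(W, W)))) =?= q(app(app(W, app(app(7, 7), app(M, Y1))), app(app(Y1, W), Y1))).
Decompose q/1: app(app(app(7, d), V), app(M, app(W, W))) =?= app(app(W, app(app(7, 7), app(M, Y1))), app(app(Y1, W), Y1)).
Decompose app/2: app(app(7, d), V) =?= app(W, app(app(7, 7), app(M, Y1))),  app(M, app(W, W)) =?= app(app(Y1, W), Y1).
Decompose app/2: app(7, d) =?= W,  V =?= app(app(7, 7), app(M, Y1)).
Bind W := app(7, d); substituting into the one remaining equation that mentions W gives: app(M, app(app(7, d), app(7, d))) =?= app(app(Y1, app(7, d)), Y1).
Bind V := app(app(7, 7), app(M, Y1)); no other remaining equation mentions V.
Decompose app/2: M =?= app(Y1, app(7, d)),  app(app(7, d), app(7, d)) =?= Y1.
Bind M := app(Y1, app(7, d)); no other remaining equation mentions M. Substituting into the earlier binding gives V := app(app(7, 7), app(app(Y1, app(7, d)), Y1)).
Bind Y1 := app(app(7, d), app(7, d)). Substituting into the earlier bindings gives V := app(app(7, 7), app(app(app(app(7, d), app(7, d)), app(7, d)), app(app(7, d), app(7, d)))), M := app(app(app(7, d), app(7, d)), app(7, d)).
No equations remain and no clash or occurs-check failure arose, so a unifier exists.

YES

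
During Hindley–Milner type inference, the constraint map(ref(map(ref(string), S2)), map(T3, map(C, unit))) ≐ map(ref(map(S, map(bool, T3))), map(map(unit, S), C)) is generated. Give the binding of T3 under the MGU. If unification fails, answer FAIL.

FAIL

Decompose map/2: ref(map(ref(string), S2)) ≐ ref(map(S, map(bool, T3))),  map(T3, map(C, unit)) ≐ map(map(unit, S), C).
Decompose ref/1: map(ref(string), S2) ≐ map(S, map(bool, T3)).
Decompose map/2: ref(string) ≐ S,  S2 ≐ map(bool, T3).
Bind S := ref(string); substituting into the one remaining equation that mentions S gives: map(T3, map(C, unit)) ≐ map(map(unit, ref(string)), C).
Bind S2 := map(bool, T3); no other remaining equation mentions S2.
Decompose map/2: T3 ≐ map(unit, ref(string)),  map(C, unit) ≐ C.
Bind T3 := map(unit, ref(string)); no other remaining equation mentions T3. Substituting into the earlier binding gives S2 := map(bool, map(unit, ref(string))).
Occurs check fails: C occurs in map(C, unit); the equation C ≐ map(C, unit) has no finite solution.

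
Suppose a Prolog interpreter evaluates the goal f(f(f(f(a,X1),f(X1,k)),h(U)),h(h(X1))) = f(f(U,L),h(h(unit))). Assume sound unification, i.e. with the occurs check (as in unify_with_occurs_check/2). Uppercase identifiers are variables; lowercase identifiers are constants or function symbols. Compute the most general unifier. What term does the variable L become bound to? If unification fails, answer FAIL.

Decompose f/2: f(f(f(a,X1),f(X1,k)),h(U)) = f(U,L),  h(h(X1)) = h(h(unit)).
Decompose f/2: f(f(a,X1),f(X1,k)) = U,  h(U) = L.
Bind U := f(f(a,X1),f(X1,k)); substituting into the one remaining equation that mentions U gives: h(f(f(a,X1),f(X1,k))) = L.
Bind L := h(f(f(a,X1),f(X1,k))); no other remaining equation mentions L.
Decompose h/1: h(X1) = h(unit).
Decompose h/1: X1 = unit.
Bind X1 := unit. Substituting into the earlier bindings gives U := f(f(a,unit),f(unit,k)), L := h(f(f(a,unit),f(unit,k))).
MGU = { U = f(f(a,unit),f(unit,k)), L = h(f(f(a,unit),f(unit,k))), X1 = unit }, so L = h(f(f(a,unit),f(unit,k))).

h(f(f(a,unit),f(unit,k)))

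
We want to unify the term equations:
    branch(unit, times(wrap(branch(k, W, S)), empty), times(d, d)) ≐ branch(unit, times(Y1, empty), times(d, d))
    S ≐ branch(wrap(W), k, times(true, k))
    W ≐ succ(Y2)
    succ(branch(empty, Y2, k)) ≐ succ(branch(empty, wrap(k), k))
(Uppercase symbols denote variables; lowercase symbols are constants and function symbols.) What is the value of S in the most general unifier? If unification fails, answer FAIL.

Decompose branch/3: unit ≐ unit,  times(wrap(branch(k, W, S)), empty) ≐ times(Y1, empty),  times(d, d) ≐ times(d, d).
Delete trivial equation unit ≐ unit.
Decompose times/2: wrap(branch(k, W, S)) ≐ Y1,  empty ≐ empty.
Bind Y1 := wrap(branch(k, W, S)); no other remaining equation mentions Y1.
Delete trivial equation empty ≐ empty.
Delete trivial equation times(d, d) ≐ times(d, d).
Bind S := branch(wrap(W), k, times(true, k)); no other remaining equation mentions S. Substituting into the earlier binding gives Y1 := wrap(branch(k, W, branch(wrap(W), k, times(true, k)))).
Bind W := succ(Y2); no other remaining equation mentions W. Substituting into the earlier bindings gives Y1 := wrap(branch(k, succ(Y2), branch(wrap(succ(Y2)), k, times(true, k)))), S := branch(wrap(succ(Y2)), k, times(true, k)).
Decompose succ/1: branch(empty, Y2, k) ≐ branch(empty, wrap(k), k).
Decompose branch/3: empty ≐ empty,  Y2 ≐ wrap(k),  k ≐ k.
Delete trivial equation empty ≐ empty.
Bind Y2 := wrap(k); no other remaining equation mentions Y2. Substituting into the earlier bindings gives Y1 := wrap(branch(k, succ(wrap(k)), branch(wrap(succ(wrap(k))), k, times(true, k)))), S := branch(wrap(succ(wrap(k))), k, times(true, k)), W := succ(wrap(k)).
Delete trivial equation k ≐ k.
MGU = { Y1 -> wrap(branch(k, succ(wrap(k)), branch(wrap(succ(wrap(k))), k, times(true, k)))), S -> branch(wrap(succ(wrap(k))), k, times(true, k)), W -> succ(wrap(k)), Y2 -> wrap(k) }, so S -> branch(wrap(succ(wrap(k))), k, times(true, k)).

branch(wrap(succ(wrap(k))), k, times(true, k))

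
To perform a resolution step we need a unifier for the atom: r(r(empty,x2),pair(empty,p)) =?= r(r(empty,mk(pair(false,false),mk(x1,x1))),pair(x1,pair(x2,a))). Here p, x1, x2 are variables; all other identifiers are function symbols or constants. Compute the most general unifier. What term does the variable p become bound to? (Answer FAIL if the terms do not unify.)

Decompose r/2: r(empty,x2) =?= r(empty,mk(pair(false,false),mk(x1,x1))),  pair(empty,p) =?= pair(x1,pair(x2,a)).
Decompose r/2: empty =?= empty,  x2 =?= mk(pair(false,false),mk(x1,x1)).
Delete trivial equation empty =?= empty.
Bind x2 := mk(pair(false,false),mk(x1,x1)); substituting into the remaining equation gives: pair(empty,p) =?= pair(x1,pair(mk(pair(false,false),mk(x1,x1)),a)).
Decompose pair/2: empty =?= x1,  p =?= pair(mk(pair(false,false),mk(x1,x1)),a).
Bind x1 := empty; substituting into the remaining equation gives: p =?= pair(mk(pair(false,false),mk(empty,empty)),a). Substituting into the earlier binding gives x2 := mk(pair(false,false),mk(empty,empty)).
Bind p := pair(mk(pair(false,false),mk(empty,empty)),a).
MGU = { x2 -> mk(pair(false,false),mk(empty,empty)), x1 -> empty, p -> pair(mk(pair(false,false),mk(empty,empty)),a) }, so p -> pair(mk(pair(false,false),mk(empty,empty)),a).

pair(mk(pair(false,false),mk(empty,empty)),a)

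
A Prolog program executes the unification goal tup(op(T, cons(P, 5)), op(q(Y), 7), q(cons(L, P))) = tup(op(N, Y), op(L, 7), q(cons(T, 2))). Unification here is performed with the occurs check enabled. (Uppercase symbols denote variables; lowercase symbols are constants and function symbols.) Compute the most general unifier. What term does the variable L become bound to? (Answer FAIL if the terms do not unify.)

q(cons(2, 5))

Decompose tup/3: op(T, cons(P, 5)) = op(N, Y),  op(q(Y), 7) = op(L, 7),  q(cons(L, P)) = q(cons(T, 2)).
Decompose op/2: T = N,  cons(P, 5) = Y.
Bind T := N; substituting into the one remaining equation that mentions T gives: q(cons(L, P)) = q(cons(N, 2)).
Bind Y := cons(P, 5); substituting into the one remaining equation that mentions Y gives: op(q(cons(P, 5)), 7) = op(L, 7).
Decompose op/2: q(cons(P, 5)) = L,  7 = 7.
Bind L := q(cons(P, 5)); substituting into the one remaining equation that mentions L gives: q(cons(q(cons(P, 5)), P)) = q(cons(N, 2)).
Delete trivial equation 7 = 7.
Decompose q/1: cons(q(cons(P, 5)), P) = cons(N, 2).
Decompose cons/2: q(cons(P, 5)) = N,  P = 2.
Bind N := q(cons(P, 5)); no other remaining equation mentions N. Substituting into the earlier binding gives T := q(cons(P, 5)).
Bind P := 2. Substituting into the earlier bindings gives T := q(cons(2, 5)), Y := cons(2, 5), L := q(cons(2, 5)), N := q(cons(2, 5)).
MGU = { T -> q(cons(2, 5)), Y -> cons(2, 5), L -> q(cons(2, 5)), N -> q(cons(2, 5)), P -> 2 }, so L -> q(cons(2, 5)).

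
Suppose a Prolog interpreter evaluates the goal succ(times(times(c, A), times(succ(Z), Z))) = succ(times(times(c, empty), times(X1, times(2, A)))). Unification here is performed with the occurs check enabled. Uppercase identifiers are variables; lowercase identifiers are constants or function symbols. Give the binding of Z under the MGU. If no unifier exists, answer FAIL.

times(2, empty)

Decompose succ/1: times(times(c, A), times(succ(Z), Z)) = times(times(c, empty), times(X1, times(2, A))).
Decompose times/2: times(c, A) = times(c, empty),  times(succ(Z), Z) = times(X1, times(2, A)).
Decompose times/2: c = c,  A = empty.
Delete trivial equation c = c.
Bind A := empty; substituting into the remaining equation gives: times(succ(Z), Z) = times(X1, times(2, empty)).
Decompose times/2: succ(Z) = X1,  Z = times(2, empty).
Bind X1 := succ(Z); no other remaining equation mentions X1.
Bind Z := times(2, empty). Substituting into the earlier binding gives X1 := succ(times(2, empty)).
MGU = { A -> empty, X1 -> succ(times(2, empty)), Z -> times(2, empty) }, so Z -> times(2, empty).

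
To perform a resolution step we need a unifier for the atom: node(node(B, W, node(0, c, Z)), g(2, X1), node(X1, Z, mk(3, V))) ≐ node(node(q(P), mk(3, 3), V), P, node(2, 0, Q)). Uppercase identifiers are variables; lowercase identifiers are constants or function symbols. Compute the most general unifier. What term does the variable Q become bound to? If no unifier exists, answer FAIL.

mk(3, node(0, c, 0))

Decompose node/3: node(B, W, node(0, c, Z)) ≐ node(q(P), mk(3, 3), V),  g(2, X1) ≐ P,  node(X1, Z, mk(3, V)) ≐ node(2, 0, Q).
Decompose node/3: B ≐ q(P),  W ≐ mk(3, 3),  node(0, c, Z) ≐ V.
Bind B := q(P); no other remaining equation mentions B.
Bind W := mk(3, 3); no other remaining equation mentions W.
Bind V := node(0, c, Z); substituting into the one remaining equation that mentions V gives: node(X1, Z, mk(3, node(0, c, Z))) ≐ node(2, 0, Q).
Bind P := g(2, X1); no other remaining equation mentions P. Substituting into the earlier binding gives B := q(g(2, X1)).
Decompose node/3: X1 ≐ 2,  Z ≐ 0,  mk(3, node(0, c, Z)) ≐ Q.
Bind X1 := 2; no other remaining equation mentions X1. Substituting into the earlier bindings gives B := q(g(2, 2)), P := g(2, 2).
Bind Z := 0; substituting into the remaining equation gives: mk(3, node(0, c, 0)) ≐ Q. Substituting into the earlier binding gives V := node(0, c, 0).
Bind Q := mk(3, node(0, c, 0)).
MGU = { B -> q(g(2, 2)), W -> mk(3, 3), V -> node(0, c, 0), P -> g(2, 2), X1 -> 2, Z -> 0, Q -> mk(3, node(0, c, 0)) }, so Q -> mk(3, node(0, c, 0)).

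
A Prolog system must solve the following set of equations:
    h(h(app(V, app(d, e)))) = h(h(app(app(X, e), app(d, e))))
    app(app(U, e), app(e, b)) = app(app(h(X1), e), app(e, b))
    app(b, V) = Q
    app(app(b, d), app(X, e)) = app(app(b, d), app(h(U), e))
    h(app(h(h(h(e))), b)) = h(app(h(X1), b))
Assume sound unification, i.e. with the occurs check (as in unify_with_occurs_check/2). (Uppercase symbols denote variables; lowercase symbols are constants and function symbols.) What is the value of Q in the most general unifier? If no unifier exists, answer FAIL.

app(b, app(h(h(h(h(e)))), e))

Decompose h/1: h(app(V, app(d, e))) = h(app(app(X, e), app(d, e))).
Decompose h/1: app(V, app(d, e)) = app(app(X, e), app(d, e)).
Decompose app/2: V = app(X, e),  app(d, e) = app(d, e).
Bind V := app(X, e); substituting into the one remaining equation that mentions V gives: app(b, app(X, e)) = Q.
Delete trivial equation app(d, e) = app(d, e).
Decompose app/2: app(U, e) = app(h(X1), e),  app(e, b) = app(e, b).
Decompose app/2: U = h(X1),  e = e.
Bind U := h(X1); substituting into the one remaining equation that mentions U gives: app(app(b, d), app(X, e)) = app(app(b, d), app(h(h(X1)), e)).
Delete trivial equation e = e.
Delete trivial equation app(e, b) = app(e, b).
Bind Q := app(b, app(X, e)); no other remaining equation mentions Q.
Decompose app/2: app(b, d) = app(b, d),  app(X, e) = app(h(h(X1)), e).
Delete trivial equation app(b, d) = app(b, d).
Decompose app/2: X = h(h(X1)),  e = e.
Bind X := h(h(X1)); no other remaining equation mentions X. Substituting into the earlier bindings gives V := app(h(h(X1)), e), Q := app(b, app(h(h(X1)), e)).
Delete trivial equation e = e.
Decompose h/1: app(h(h(h(e))), b) = app(h(X1), b).
Decompose app/2: h(h(h(e))) = h(X1),  b = b.
Decompose h/1: h(h(e)) = X1.
Bind X1 := h(h(e)); no other remaining equation mentions X1. Substituting into the earlier bindings gives V := app(h(h(h(h(e)))), e), U := h(h(h(e))), Q := app(b, app(h(h(h(h(e)))), e)), X := h(h(h(h(e)))).
Delete trivial equation b = b.
MGU = { V ↦ app(h(h(h(h(e)))), e), U ↦ h(h(h(e))), Q ↦ app(b, app(h(h(h(h(e)))), e)), X ↦ h(h(h(h(e)))), X1 ↦ h(h(e)) }, so Q ↦ app(b, app(h(h(h(h(e)))), e)).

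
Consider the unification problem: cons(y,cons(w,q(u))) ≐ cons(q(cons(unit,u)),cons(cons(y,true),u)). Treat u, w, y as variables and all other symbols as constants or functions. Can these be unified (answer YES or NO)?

NO

Decompose cons/2: y ≐ q(cons(unit,u)),  cons(w,q(u)) ≐ cons(cons(y,true),u).
Bind y := q(cons(unit,u)); substituting into the remaining equation gives: cons(w,q(u)) ≐ cons(cons(q(cons(unit,u)),true),u).
Decompose cons/2: w ≐ cons(q(cons(unit,u)),true),  q(u) ≐ u.
Bind w := cons(q(cons(unit,u)),true); no other remaining equation mentions w.
Occurs check fails: u occurs in q(u); the equation u ≐ q(u) has no finite solution.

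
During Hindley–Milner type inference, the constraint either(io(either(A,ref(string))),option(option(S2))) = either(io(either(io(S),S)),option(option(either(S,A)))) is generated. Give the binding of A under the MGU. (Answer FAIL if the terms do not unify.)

Decompose either/2: io(either(A,ref(string))) = io(either(io(S),S)),  option(option(S2)) = option(option(either(S,A))).
Decompose io/1: either(A,ref(string)) = either(io(S),S).
Decompose either/2: A = io(S),  ref(string) = S.
Bind A := io(S); substituting into the one remaining equation that mentions A gives: option(option(S2)) = option(option(either(S,io(S)))).
Bind S := ref(string); substituting into the remaining equation gives: option(option(S2)) = option(option(either(ref(string),io(ref(string))))). Substituting into the earlier binding gives A := io(ref(string)).
Decompose option/1: option(S2) = option(either(ref(string),io(ref(string)))).
Decompose option/1: S2 = either(ref(string),io(ref(string))).
Bind S2 := either(ref(string),io(ref(string))).
MGU = { A := io(ref(string)), S := ref(string), S2 := either(ref(string),io(ref(string))) }, so A := io(ref(string)).

io(ref(string))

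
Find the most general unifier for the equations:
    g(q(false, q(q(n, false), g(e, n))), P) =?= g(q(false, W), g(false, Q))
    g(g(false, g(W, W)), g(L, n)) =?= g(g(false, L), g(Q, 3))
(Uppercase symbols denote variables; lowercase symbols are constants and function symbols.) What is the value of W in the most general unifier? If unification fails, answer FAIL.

FAIL

Decompose g/2: q(false, q(q(n, false), g(e, n))) =?= q(false, W),  P =?= g(false, Q).
Decompose q/2: false =?= false,  q(q(n, false), g(e, n)) =?= W.
Delete trivial equation false =?= false.
Bind W := q(q(n, false), g(e, n)); substituting into the one remaining equation that mentions W gives: g(g(false, g(q(q(n, false), g(e, n)), q(q(n, false), g(e, n)))), g(L, n)) =?= g(g(false, L), g(Q, 3)).
Bind P := g(false, Q); no other remaining equation mentions P.
Decompose g/2: g(false, g(q(q(n, false), g(e, n)), q(q(n, false), g(e, n)))) =?= g(false, L),  g(L, n) =?= g(Q, 3).
Decompose g/2: false =?= false,  g(q(q(n, false), g(e, n)), q(q(n, false), g(e, n))) =?= L.
Delete trivial equation false =?= false.
Bind L := g(q(q(n, false), g(e, n)), q(q(n, false), g(e, n))); substituting into the remaining equation gives: g(g(q(q(n, false), g(e, n)), q(q(n, false), g(e, n))), n) =?= g(Q, 3).
Decompose g/2: g(q(q(n, false), g(e, n)), q(q(n, false), g(e, n))) =?= Q,  n =?= 3.
Bind Q := g(q(q(n, false), g(e, n)), q(q(n, false), g(e, n))); no other remaining equation mentions Q. Substituting into the earlier binding gives P := g(false, g(q(q(n, false), g(e, n)), q(q(n, false), g(e, n)))).
Clash: constants n and 3 differ; no unifier exists.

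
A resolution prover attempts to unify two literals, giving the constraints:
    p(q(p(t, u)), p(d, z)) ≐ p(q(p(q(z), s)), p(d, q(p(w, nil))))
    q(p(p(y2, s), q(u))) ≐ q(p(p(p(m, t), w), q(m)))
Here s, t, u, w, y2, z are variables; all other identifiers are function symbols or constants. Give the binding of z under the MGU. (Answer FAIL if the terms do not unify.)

q(p(m, nil))

Decompose p/2: q(p(t, u)) ≐ q(p(q(z), s)),  p(d, z) ≐ p(d, q(p(w, nil))).
Decompose q/1: p(t, u) ≐ p(q(z), s).
Decompose p/2: t ≐ q(z),  u ≐ s.
Bind t := q(z); substituting into the one remaining equation that mentions t gives: q(p(p(y2, s), q(u))) ≐ q(p(p(p(m, q(z)), w), q(m))).
Bind u := s; substituting into the one remaining equation that mentions u gives: q(p(p(y2, s), q(s))) ≐ q(p(p(p(m, q(z)), w), q(m))).
Decompose p/2: d ≐ d,  z ≐ q(p(w, nil)).
Delete trivial equation d ≐ d.
Bind z := q(p(w, nil)); substituting into the remaining equation gives: q(p(p(y2, s), q(s))) ≐ q(p(p(p(m, q(q(p(w, nil)))), w), q(m))). Substituting into the earlier binding gives t := q(q(p(w, nil))).
Decompose q/1: p(p(y2, s), q(s)) ≐ p(p(p(m, q(q(p(w, nil)))), w), q(m)).
Decompose p/2: p(y2, s) ≐ p(p(m, q(q(p(w, nil)))), w),  q(s) ≐ q(m).
Decompose p/2: y2 ≐ p(m, q(q(p(w, nil)))),  s ≐ w.
Bind y2 := p(m, q(q(p(w, nil)))); no other remaining equation mentions y2.
Bind s := w; substituting into the remaining equation gives: q(w) ≐ q(m). Substituting into the earlier binding gives u := w.
Decompose q/1: w ≐ m.
Bind w := m. Substituting into the earlier bindings gives t := q(q(p(m, nil))), u := m, z := q(p(m, nil)), y2 := p(m, q(q(p(m, nil)))), s := m.
MGU = { t ↦ q(q(p(m, nil))), u ↦ m, z ↦ q(p(m, nil)), y2 ↦ p(m, q(q(p(m, nil)))), s ↦ m, w ↦ m }, so z ↦ q(p(m, nil)).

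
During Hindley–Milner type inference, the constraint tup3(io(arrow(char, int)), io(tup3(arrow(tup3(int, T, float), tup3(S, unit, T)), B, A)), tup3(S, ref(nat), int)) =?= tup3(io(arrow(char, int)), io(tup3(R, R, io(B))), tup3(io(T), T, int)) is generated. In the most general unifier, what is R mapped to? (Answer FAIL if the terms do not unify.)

arrow(tup3(int, ref(nat), float), tup3(io(ref(nat)), unit, ref(nat)))

Decompose tup3/3: io(arrow(char, int)) =?= io(arrow(char, int)),  io(tup3(arrow(tup3(int, T, float), tup3(S, unit, T)), B, A)) =?= io(tup3(R, R, io(B))),  tup3(S, ref(nat), int) =?= tup3(io(T), T, int).
Delete trivial equation io(arrow(char, int)) =?= io(arrow(char, int)).
Decompose io/1: tup3(arrow(tup3(int, T, float), tup3(S, unit, T)), B, A) =?= tup3(R, R, io(B)).
Decompose tup3/3: arrow(tup3(int, T, float), tup3(S, unit, T)) =?= R,  B =?= R,  A =?= io(B).
Bind R := arrow(tup3(int, T, float), tup3(S, unit, T)); substituting into the one remaining equation that mentions R gives: B =?= arrow(tup3(int, T, float), tup3(S, unit, T)).
Bind B := arrow(tup3(int, T, float), tup3(S, unit, T)); substituting into the one remaining equation that mentions B gives: A =?= io(arrow(tup3(int, T, float), tup3(S, unit, T))).
Bind A := io(arrow(tup3(int, T, float), tup3(S, unit, T))); no other remaining equation mentions A.
Decompose tup3/3: S =?= io(T),  ref(nat) =?= T,  int =?= int.
Bind S := io(T); no other remaining equation mentions S. Substituting into the earlier bindings gives R := arrow(tup3(int, T, float), tup3(io(T), unit, T)), B := arrow(tup3(int, T, float), tup3(io(T), unit, T)), A := io(arrow(tup3(int, T, float), tup3(io(T), unit, T))).
Bind T := ref(nat); no other remaining equation mentions T. Substituting into the earlier bindings gives R := arrow(tup3(int, ref(nat), float), tup3(io(ref(nat)), unit, ref(nat))), B := arrow(tup3(int, ref(nat), float), tup3(io(ref(nat)), unit, ref(nat))), A := io(arrow(tup3(int, ref(nat), float), tup3(io(ref(nat)), unit, ref(nat)))), S := io(ref(nat)).
Delete trivial equation int =?= int.
MGU = { R := arrow(tup3(int, ref(nat), float), tup3(io(ref(nat)), unit, ref(nat))), B := arrow(tup3(int, ref(nat), float), tup3(io(ref(nat)), unit, ref(nat))), A := io(arrow(tup3(int, ref(nat), float), tup3(io(ref(nat)), unit, ref(nat)))), S := io(ref(nat)), T := ref(nat) }, so R := arrow(tup3(int, ref(nat), float), tup3(io(ref(nat)), unit, ref(nat))).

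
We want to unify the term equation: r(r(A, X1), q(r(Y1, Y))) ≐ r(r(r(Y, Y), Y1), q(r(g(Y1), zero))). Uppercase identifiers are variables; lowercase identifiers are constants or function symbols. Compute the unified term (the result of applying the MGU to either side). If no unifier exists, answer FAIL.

Decompose r/2: r(A, X1) ≐ r(r(Y, Y), Y1),  q(r(Y1, Y)) ≐ q(r(g(Y1), zero)).
Decompose r/2: A ≐ r(Y, Y),  X1 ≐ Y1.
Bind A := r(Y, Y); no other remaining equation mentions A.
Bind X1 := Y1; no other remaining equation mentions X1.
Decompose q/1: r(Y1, Y) ≐ r(g(Y1), zero).
Decompose r/2: Y1 ≐ g(Y1),  Y ≐ zero.
Occurs check fails: Y1 occurs in g(Y1); the equation Y1 ≐ g(Y1) has no finite solution.

FAIL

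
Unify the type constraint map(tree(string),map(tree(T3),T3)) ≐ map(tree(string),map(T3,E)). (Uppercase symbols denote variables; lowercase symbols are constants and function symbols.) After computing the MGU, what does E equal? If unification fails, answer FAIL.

FAIL

Decompose map/2: tree(string) ≐ tree(string),  map(tree(T3),T3) ≐ map(T3,E).
Delete trivial equation tree(string) ≐ tree(string).
Decompose map/2: tree(T3) ≐ T3,  T3 ≐ E.
Occurs check fails: T3 occurs in tree(T3); the equation T3 ≐ tree(T3) has no finite solution.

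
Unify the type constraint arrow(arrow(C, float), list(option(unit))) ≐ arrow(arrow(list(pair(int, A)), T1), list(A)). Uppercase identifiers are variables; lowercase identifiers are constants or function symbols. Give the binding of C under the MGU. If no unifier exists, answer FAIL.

Decompose arrow/2: arrow(C, float) ≐ arrow(list(pair(int, A)), T1),  list(option(unit)) ≐ list(A).
Decompose arrow/2: C ≐ list(pair(int, A)),  float ≐ T1.
Bind C := list(pair(int, A)); no other remaining equation mentions C.
Bind T1 := float; no other remaining equation mentions T1.
Decompose list/1: option(unit) ≐ A.
Bind A := option(unit). Substituting into the earlier binding gives C := list(pair(int, option(unit))).
MGU = { C -> list(pair(int, option(unit))), T1 -> float, A -> option(unit) }, so C -> list(pair(int, option(unit))).

list(pair(int, option(unit)))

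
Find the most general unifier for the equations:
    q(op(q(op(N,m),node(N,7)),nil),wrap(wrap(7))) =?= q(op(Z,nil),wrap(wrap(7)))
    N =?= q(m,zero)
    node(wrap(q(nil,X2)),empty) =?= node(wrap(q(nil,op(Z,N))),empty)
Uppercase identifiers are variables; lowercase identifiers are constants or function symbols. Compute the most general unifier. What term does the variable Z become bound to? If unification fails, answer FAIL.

q(op(q(m,zero),m),node(q(m,zero),7))

Decompose q/2: op(q(op(N,m),node(N,7)),nil) =?= op(Z,nil),  wrap(wrap(7)) =?= wrap(wrap(7)).
Decompose op/2: q(op(N,m),node(N,7)) =?= Z,  nil =?= nil.
Bind Z := q(op(N,m),node(N,7)); substituting into the one remaining equation that mentions Z gives: node(wrap(q(nil,X2)),empty) =?= node(wrap(q(nil,op(q(op(N,m),node(N,7)),N))),empty).
Delete trivial equation nil =?= nil.
Delete trivial equation wrap(wrap(7)) =?= wrap(wrap(7)).
Bind N := q(m,zero); substituting into the remaining equation gives: node(wrap(q(nil,X2)),empty) =?= node(wrap(q(nil,op(q(op(q(m,zero),m),node(q(m,zero),7)),q(m,zero)))),empty). Substituting into the earlier binding gives Z := q(op(q(m,zero),m),node(q(m,zero),7)).
Decompose node/2: wrap(q(nil,X2)) =?= wrap(q(nil,op(q(op(q(m,zero),m),node(q(m,zero),7)),q(m,zero)))),  empty =?= empty.
Decompose wrap/1: q(nil,X2) =?= q(nil,op(q(op(q(m,zero),m),node(q(m,zero),7)),q(m,zero))).
Decompose q/2: nil =?= nil,  X2 =?= op(q(op(q(m,zero),m),node(q(m,zero),7)),q(m,zero)).
Delete trivial equation nil =?= nil.
Bind X2 := op(q(op(q(m,zero),m),node(q(m,zero),7)),q(m,zero)); no other remaining equation mentions X2.
Delete trivial equation empty =?= empty.
MGU = { Z -> q(op(q(m,zero),m),node(q(m,zero),7)), N -> q(m,zero), X2 -> op(q(op(q(m,zero),m),node(q(m,zero),7)),q(m,zero)) }, so Z -> q(op(q(m,zero),m),node(q(m,zero),7)).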